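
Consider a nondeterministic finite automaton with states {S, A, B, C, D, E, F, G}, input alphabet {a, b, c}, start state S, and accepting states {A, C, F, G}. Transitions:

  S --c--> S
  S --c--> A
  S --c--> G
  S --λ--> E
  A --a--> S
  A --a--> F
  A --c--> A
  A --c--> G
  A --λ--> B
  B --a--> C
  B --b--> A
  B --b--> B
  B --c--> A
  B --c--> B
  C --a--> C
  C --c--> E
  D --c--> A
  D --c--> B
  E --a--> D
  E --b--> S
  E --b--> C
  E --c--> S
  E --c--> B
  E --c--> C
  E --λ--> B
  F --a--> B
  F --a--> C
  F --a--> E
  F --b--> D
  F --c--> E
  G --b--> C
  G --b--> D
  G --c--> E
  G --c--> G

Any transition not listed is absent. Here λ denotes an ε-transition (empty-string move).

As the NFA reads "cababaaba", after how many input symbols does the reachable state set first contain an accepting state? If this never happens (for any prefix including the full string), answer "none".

1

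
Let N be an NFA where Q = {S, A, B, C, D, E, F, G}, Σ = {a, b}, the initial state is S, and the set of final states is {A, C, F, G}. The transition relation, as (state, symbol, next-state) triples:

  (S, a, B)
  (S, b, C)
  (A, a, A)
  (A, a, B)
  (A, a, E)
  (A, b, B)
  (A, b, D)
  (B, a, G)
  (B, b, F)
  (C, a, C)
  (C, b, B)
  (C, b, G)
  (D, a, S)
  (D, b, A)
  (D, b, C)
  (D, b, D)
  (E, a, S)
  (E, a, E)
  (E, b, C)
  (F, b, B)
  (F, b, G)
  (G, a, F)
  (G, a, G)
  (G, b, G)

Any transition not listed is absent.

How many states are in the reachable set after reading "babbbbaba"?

2

Start in {S}.
Read 'b': S→{C}; now {C}.
Read 'a': C→{C}; now {C}.
Read 'b': C→{B, G}; now {B, G}.
Read 'b': B→{F}, G→{G}; now {F, G}.
Read 'b': F→{B, G}, G→{G}; now {B, G}.
Read 'b': B→{F}, G→{G}; now {F, G}.
Read 'a': F→∅, G→{F, G}; now {F, G}.
Read 'b': F→{B, G}, G→{G}; now {B, G}.
Read 'a': B→{G}, G→{F, G}; now {F, G}.
That set has 2 states.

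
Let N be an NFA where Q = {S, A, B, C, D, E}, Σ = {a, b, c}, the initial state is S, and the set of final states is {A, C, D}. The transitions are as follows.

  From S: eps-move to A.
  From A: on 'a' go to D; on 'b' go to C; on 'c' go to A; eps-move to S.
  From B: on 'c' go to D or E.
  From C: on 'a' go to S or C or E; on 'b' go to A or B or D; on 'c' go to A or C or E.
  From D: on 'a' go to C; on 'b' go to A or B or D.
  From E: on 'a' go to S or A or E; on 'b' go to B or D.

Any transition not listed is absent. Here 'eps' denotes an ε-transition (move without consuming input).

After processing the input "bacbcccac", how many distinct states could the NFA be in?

4

Start: ε-closure({S}) = {S, A}.
Read 'b': {S, A} → {C}.
Read 'a': {C} → {S, A, C, E}.
Read 'c': {S, A, C, E} → {S, A, C, E}.
Read 'b': {S, A, C, E} → {S, A, B, C, D}.
Read 'c': {S, A, B, C, D} → {S, A, C, D, E}.
Read 'c': {S, A, C, D, E} → {S, A, C, E}.
Read 'c': {S, A, C, E} → {S, A, C, E}.
Read 'a': {S, A, C, E} → {S, A, C, D, E}.
Read 'c': {S, A, C, D, E} → {S, A, C, E}.
That set has 4 states.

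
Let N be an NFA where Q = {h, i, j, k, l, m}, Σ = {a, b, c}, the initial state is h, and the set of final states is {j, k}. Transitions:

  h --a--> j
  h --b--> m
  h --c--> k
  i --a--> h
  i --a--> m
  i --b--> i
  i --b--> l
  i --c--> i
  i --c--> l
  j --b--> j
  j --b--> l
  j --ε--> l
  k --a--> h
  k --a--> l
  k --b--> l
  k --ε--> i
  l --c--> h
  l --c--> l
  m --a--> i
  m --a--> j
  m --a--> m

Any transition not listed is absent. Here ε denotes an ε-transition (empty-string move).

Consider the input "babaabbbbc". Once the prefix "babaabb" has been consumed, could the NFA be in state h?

No

Start in {h}.
Read 'b': h→{m}; now {m}.
Read 'a': m→{i, j, m}; union {i, j, m}; ε-closure = {i, j, l, m}.
Read 'b': i→{i, l}, j→{j, l}, l→∅, m→∅; now {i, j, l}.
Read 'a': i→{h, m}, j→∅, l→∅; now {h, m}.
Read 'a': h→{j}, m→{i, j, m}; union {i, j, m}; ε-closure = {i, j, l, m}.
Read 'b': i→{i, l}, j→{j, l}, l→∅, m→∅; now {i, j, l}.
Read 'b': i→{i, l}, j→{j, l}, l→∅; now {i, j, l}.
State h is not in {i, j, l}.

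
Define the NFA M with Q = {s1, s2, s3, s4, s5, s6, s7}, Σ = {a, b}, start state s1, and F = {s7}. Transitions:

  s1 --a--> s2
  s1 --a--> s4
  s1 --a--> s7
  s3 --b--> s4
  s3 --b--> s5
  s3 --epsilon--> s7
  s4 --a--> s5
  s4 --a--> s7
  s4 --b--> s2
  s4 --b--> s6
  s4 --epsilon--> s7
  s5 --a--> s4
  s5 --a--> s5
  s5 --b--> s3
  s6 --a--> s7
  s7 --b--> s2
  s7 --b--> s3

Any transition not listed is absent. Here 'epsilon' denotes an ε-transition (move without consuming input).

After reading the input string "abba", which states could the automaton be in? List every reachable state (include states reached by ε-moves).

Start in {s1}.
Read 'a': s1→{s2, s4, s7}; now {s2, s4, s7}.
Read 'b': s2→∅, s4→{s2, s6}, s7→{s2, s3}; union {s2, s3, s6}; ε-closure = {s2, s3, s6, s7}.
Read 'b': s2→∅, s3→{s4, s5}, s6→∅, s7→{s2, s3}; union {s2, s3, s4, s5}; ε-closure = {s2, s3, s4, s5, s7}.
Read 'a': s2→∅, s3→∅, s4→{s5, s7}, s5→{s4, s5}, s7→∅; now {s4, s5, s7}.

{s4, s5, s7}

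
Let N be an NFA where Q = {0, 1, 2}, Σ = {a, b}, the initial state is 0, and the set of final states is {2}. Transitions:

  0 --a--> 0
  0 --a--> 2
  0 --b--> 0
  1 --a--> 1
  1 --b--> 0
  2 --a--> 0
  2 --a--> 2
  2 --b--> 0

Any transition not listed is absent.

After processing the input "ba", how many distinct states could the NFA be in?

Start in {0}.
Read 'b': 0→{0}; now {0}.
Read 'a': 0→{0, 2}; now {0, 2}.
That set has 2 states.

2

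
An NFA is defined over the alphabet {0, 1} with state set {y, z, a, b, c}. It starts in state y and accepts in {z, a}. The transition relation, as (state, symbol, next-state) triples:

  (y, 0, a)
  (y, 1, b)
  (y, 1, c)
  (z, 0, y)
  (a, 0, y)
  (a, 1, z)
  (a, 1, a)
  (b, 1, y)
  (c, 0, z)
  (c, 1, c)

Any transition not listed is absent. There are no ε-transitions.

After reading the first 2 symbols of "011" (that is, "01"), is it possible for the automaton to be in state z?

Start in {y}.
Read '0': y→{a}; now {a}.
Read '1': a→{z, a}; now {z, a}.
State z is in {z, a}.

Yes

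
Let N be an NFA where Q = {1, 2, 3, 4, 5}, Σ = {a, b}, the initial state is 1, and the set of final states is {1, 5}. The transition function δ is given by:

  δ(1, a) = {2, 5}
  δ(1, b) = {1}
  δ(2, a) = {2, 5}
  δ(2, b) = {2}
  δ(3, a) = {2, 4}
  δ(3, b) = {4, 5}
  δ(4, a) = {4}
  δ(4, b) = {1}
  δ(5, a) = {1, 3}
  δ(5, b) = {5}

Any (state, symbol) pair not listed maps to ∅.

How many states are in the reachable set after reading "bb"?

1

Start in {1}.
Read 'b': 1→{1}; now {1}.
Read 'b': 1→{1}; now {1}.
That set has 1 state.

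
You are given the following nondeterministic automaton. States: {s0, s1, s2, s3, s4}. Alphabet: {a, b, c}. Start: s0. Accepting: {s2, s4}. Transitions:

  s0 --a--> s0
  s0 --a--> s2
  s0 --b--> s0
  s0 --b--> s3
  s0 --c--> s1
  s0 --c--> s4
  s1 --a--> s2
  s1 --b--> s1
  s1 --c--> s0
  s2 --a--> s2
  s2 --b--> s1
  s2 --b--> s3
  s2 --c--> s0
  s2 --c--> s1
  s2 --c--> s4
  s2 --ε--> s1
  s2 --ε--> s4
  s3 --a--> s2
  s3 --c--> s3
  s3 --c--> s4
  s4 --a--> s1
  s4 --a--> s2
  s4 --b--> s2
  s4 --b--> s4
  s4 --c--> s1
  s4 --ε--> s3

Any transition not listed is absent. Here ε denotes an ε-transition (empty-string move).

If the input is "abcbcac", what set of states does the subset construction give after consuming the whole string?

Start in {s0}.
Read 'a': {s0} → {s0, s1, s2, s3, s4}.
Read 'b': {s0, s1, s2, s3, s4} → {s0, s1, s2, s3, s4}.
Read 'c': {s0, s1, s2, s3, s4} → {s0, s1, s3, s4}.
Read 'b': {s0, s1, s3, s4} → {s0, s1, s2, s3, s4}.
Read 'c': {s0, s1, s2, s3, s4} → {s0, s1, s3, s4}.
Read 'a': {s0, s1, s3, s4} → {s0, s1, s2, s3, s4}.
Read 'c': {s0, s1, s2, s3, s4} → {s0, s1, s3, s4}.

{s0, s1, s3, s4}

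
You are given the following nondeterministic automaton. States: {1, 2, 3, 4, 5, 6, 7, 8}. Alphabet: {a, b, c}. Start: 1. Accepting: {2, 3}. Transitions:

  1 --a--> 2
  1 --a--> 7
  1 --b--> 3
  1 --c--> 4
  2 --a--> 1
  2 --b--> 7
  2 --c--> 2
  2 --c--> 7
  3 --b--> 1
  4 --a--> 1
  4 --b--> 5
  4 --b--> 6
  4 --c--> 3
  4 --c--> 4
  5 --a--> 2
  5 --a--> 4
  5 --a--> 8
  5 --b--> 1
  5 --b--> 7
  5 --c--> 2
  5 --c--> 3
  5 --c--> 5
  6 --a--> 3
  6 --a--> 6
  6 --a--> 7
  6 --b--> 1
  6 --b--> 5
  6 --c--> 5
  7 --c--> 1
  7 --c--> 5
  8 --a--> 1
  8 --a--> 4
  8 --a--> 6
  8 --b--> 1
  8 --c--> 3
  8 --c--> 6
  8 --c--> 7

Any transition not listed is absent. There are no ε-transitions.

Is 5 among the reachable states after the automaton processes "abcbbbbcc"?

No

Start in {1}.
Read 'a': 1→{2, 7}; now {2, 7}.
Read 'b': 2→{7}, 7→∅; now {7}.
Read 'c': 7→{1, 5}; now {1, 5}.
Read 'b': 1→{3}, 5→{1, 7}; now {1, 3, 7}.
Read 'b': 1→{3}, 3→{1}, 7→∅; now {1, 3}.
Read 'b': 1→{3}, 3→{1}; now {1, 3}.
Read 'b': 1→{3}, 3→{1}; now {1, 3}.
Read 'c': 1→{4}, 3→∅; now {4}.
Read 'c': 4→{3, 4}; now {3, 4}.
State 5 is not in {3, 4}.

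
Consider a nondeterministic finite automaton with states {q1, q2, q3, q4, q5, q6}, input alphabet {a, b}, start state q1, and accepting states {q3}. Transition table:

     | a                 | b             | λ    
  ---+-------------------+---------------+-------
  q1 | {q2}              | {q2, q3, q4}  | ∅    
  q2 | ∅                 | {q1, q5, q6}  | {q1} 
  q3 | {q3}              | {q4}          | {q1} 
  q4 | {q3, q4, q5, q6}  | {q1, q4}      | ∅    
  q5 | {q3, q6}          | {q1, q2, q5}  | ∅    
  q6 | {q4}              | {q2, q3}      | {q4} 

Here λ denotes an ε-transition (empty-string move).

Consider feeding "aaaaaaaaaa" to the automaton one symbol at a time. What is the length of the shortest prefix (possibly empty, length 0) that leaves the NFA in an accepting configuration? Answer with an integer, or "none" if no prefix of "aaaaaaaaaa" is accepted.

none

Start in {q1}.
Read 'a': q1→{q2}; union {q2}; ε-closure = {q1, q2}.
Read 'a': q1→{q2}, q2→∅; union {q2}; ε-closure = {q1, q2}.
Read 'a': q1→{q2}, q2→∅; union {q2}; ε-closure = {q1, q2}.
Read 'a': q1→{q2}, q2→∅; union {q2}; ε-closure = {q1, q2}.
Read 'a': q1→{q2}, q2→∅; union {q2}; ε-closure = {q1, q2}.
Read 'a': q1→{q2}, q2→∅; union {q2}; ε-closure = {q1, q2}.
Read 'a': q1→{q2}, q2→∅; union {q2}; ε-closure = {q1, q2}.
Read 'a': q1→{q2}, q2→∅; union {q2}; ε-closure = {q1, q2}.
Read 'a': q1→{q2}, q2→∅; union {q2}; ε-closure = {q1, q2}.
Read 'a': q1→{q2}, q2→∅; union {q2}; ε-closure = {q1, q2}.
No reachable set along the way intersects F.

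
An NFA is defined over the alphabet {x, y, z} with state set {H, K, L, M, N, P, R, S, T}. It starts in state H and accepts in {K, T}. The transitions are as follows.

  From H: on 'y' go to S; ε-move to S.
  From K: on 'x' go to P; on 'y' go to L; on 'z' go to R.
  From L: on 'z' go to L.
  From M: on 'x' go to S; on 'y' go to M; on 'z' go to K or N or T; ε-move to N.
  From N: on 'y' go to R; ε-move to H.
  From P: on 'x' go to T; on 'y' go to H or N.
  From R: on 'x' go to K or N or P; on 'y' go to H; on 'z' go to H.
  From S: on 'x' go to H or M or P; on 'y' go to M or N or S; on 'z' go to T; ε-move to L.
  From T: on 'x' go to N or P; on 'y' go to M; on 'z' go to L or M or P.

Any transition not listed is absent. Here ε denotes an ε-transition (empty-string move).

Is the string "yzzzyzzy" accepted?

Start: ε-closure({H}) = {H, L, S}.
Read 'y': {H, L, S} → {H, L, M, N, S}.
Read 'z': {H, L, M, N, S} → {H, K, L, N, S, T}.
Read 'z': {H, K, L, N, S, T} → {H, L, M, N, P, R, S, T}.
Read 'z': {H, L, M, N, P, R, S, T} → {H, K, L, M, N, P, S, T}.
Read 'y': {H, K, L, M, N, P, S, T} → {H, L, M, N, R, S}.
Read 'z': {H, L, M, N, R, S} → {H, K, L, N, S, T}.
Read 'z': {H, K, L, N, S, T} → {H, L, M, N, P, R, S, T}.
Read 'y': {H, L, M, N, P, R, S, T} → {H, L, M, N, R, S}.
The final set {H, L, M, N, R, S} contains no accepting state.

No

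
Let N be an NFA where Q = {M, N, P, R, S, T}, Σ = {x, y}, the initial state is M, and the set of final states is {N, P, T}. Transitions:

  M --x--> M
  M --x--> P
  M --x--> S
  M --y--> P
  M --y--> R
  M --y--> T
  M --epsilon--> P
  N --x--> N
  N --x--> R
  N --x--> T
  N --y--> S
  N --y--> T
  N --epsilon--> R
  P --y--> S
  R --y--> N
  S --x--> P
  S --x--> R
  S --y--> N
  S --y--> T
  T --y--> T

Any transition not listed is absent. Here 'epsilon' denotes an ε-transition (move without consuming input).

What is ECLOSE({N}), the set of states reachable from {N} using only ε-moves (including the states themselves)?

Begin with {N}.
ε-move N → R; add R.

{N, R}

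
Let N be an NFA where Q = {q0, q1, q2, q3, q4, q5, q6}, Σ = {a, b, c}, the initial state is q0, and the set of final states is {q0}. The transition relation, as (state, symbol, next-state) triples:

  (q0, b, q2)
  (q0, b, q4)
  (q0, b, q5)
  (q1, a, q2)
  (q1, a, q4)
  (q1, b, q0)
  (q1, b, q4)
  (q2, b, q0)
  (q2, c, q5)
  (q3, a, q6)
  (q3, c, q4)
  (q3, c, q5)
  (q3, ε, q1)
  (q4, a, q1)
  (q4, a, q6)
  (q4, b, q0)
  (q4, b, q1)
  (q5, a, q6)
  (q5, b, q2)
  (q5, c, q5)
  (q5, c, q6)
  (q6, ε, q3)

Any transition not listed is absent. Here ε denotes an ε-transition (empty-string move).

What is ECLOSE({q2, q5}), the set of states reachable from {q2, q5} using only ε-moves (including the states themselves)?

{q2, q5}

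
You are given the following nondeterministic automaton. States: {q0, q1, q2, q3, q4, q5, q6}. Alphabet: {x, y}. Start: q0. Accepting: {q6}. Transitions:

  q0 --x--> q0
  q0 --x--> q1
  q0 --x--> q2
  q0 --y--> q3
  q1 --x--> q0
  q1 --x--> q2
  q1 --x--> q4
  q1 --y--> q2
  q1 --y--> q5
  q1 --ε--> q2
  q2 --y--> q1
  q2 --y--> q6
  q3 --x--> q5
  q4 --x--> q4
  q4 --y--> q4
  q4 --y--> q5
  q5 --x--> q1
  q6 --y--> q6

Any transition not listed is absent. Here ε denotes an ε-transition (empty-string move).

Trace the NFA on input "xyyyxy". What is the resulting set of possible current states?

Start in {q0}.
Read 'x': q0→{q0, q1, q2}; now {q0, q1, q2}.
Read 'y': q0→{q3}, q1→{q2, q5}, q2→{q1, q6}; now {q1, q2, q3, q5, q6}.
Read 'y': q1→{q2, q5}, q2→{q1, q6}, q3→∅, q5→∅, q6→{q6}; now {q1, q2, q5, q6}.
Read 'y': q1→{q2, q5}, q2→{q1, q6}, q5→∅, q6→{q6}; now {q1, q2, q5, q6}.
Read 'x': q1→{q0, q2, q4}, q2→∅, q5→{q1}, q6→∅; now {q0, q1, q2, q4}.
Read 'y': q0→{q3}, q1→{q2, q5}, q2→{q1, q6}, q4→{q4, q5}; now {q1, q2, q3, q4, q5, q6}.

{q1, q2, q3, q4, q5, q6}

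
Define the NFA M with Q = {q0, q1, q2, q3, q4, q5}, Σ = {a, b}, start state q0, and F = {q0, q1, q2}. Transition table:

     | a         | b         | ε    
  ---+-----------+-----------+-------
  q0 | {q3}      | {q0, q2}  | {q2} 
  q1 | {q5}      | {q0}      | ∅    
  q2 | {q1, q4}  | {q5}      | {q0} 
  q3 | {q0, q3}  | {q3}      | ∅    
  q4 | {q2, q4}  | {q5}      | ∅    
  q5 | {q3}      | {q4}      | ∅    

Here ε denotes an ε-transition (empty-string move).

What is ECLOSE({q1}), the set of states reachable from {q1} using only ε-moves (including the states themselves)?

Begin with {q1}.
No ε-moves leave this set, so the closure equals the set itself.

{q1}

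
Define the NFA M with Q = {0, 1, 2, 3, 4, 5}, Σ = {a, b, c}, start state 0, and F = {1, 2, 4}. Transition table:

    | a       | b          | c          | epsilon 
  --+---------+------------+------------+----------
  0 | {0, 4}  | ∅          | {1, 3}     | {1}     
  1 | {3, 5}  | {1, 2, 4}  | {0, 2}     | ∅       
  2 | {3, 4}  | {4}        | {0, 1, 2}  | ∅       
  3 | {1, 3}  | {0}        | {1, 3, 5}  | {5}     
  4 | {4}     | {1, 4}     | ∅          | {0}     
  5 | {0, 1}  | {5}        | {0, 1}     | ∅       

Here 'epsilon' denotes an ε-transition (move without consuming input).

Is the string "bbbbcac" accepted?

Yes

Start: ε-closure({0}) = {0, 1}.
Read 'b': {0, 1} → {0, 1, 2, 4}.
Read 'b': {0, 1, 2, 4} → {0, 1, 2, 4}.
Read 'b': {0, 1, 2, 4} → {0, 1, 2, 4}.
Read 'b': {0, 1, 2, 4} → {0, 1, 2, 4}.
Read 'c': {0, 1, 2, 4} → {0, 1, 2, 3, 5}.
Read 'a': {0, 1, 2, 3, 5} → {0, 1, 3, 4, 5}.
Read 'c': {0, 1, 3, 4, 5} → {0, 1, 2, 3, 5}.
The final set {0, 1, 2, 3, 5} contains the accepting states 1, 2.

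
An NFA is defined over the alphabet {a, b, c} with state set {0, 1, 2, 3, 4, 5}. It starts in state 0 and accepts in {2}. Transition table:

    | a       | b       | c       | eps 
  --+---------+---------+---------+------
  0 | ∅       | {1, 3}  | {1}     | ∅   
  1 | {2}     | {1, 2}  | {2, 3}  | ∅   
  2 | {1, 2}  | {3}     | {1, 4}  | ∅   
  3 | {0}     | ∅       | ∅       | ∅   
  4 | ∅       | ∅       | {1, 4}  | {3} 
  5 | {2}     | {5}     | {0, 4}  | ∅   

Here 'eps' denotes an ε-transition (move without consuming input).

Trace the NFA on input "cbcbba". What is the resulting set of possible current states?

{0, 1, 2}

Start in {0}.
Read 'c': {0} → {1}.
Read 'b': {1} → {1, 2}.
Read 'c': {1, 2} → {1, 2, 3, 4}.
Read 'b': {1, 2, 3, 4} → {1, 2, 3}.
Read 'b': {1, 2, 3} → {1, 2, 3}.
Read 'a': {1, 2, 3} → {0, 1, 2}.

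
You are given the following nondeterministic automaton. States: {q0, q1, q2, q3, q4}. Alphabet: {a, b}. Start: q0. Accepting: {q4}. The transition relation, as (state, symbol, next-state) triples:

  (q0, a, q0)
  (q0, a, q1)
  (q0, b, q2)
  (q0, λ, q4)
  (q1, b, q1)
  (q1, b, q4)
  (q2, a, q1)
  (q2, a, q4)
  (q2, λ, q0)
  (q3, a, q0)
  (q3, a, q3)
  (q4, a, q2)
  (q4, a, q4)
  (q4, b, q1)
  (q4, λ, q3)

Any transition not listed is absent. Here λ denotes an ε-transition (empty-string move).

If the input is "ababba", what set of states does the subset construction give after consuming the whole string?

{q0, q1, q2, q3, q4}

Start: ε-closure({q0}) = {q0, q3, q4}.
Read 'a': {q0, q3, q4} → {q0, q1, q2, q3, q4}.
Read 'b': {q0, q1, q2, q3, q4} → {q0, q1, q2, q3, q4}.
Read 'a': {q0, q1, q2, q3, q4} → {q0, q1, q2, q3, q4}.
Read 'b': {q0, q1, q2, q3, q4} → {q0, q1, q2, q3, q4}.
Read 'b': {q0, q1, q2, q3, q4} → {q0, q1, q2, q3, q4}.
Read 'a': {q0, q1, q2, q3, q4} → {q0, q1, q2, q3, q4}.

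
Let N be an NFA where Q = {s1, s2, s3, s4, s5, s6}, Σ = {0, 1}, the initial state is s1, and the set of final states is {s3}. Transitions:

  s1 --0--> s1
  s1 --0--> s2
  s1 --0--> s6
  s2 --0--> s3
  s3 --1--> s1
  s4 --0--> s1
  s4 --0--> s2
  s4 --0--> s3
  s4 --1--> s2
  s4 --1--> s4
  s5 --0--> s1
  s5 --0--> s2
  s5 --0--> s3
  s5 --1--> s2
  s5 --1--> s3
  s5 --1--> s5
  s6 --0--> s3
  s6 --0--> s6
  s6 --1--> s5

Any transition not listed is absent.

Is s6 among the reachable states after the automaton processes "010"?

Start in {s1}.
Read '0': s1→{s1, s2, s6}; now {s1, s2, s6}.
Read '1': s1→∅, s2→∅, s6→{s5}; now {s5}.
Read '0': s5→{s1, s2, s3}; now {s1, s2, s3}.
State s6 is not in {s1, s2, s3}.

No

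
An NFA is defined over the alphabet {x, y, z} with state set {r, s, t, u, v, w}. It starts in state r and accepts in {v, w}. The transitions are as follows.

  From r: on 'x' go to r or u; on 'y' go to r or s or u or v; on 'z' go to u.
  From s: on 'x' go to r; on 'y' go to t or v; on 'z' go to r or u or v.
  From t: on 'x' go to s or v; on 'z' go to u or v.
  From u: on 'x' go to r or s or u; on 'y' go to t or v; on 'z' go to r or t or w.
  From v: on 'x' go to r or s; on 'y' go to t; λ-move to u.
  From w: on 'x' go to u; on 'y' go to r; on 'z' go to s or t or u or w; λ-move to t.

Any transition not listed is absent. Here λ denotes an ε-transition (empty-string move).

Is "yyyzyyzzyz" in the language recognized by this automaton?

Start in {r}.
Read 'y': r→{r, s, u, v}; now {r, s, u, v}.
Read 'y': r→{r, s, u, v}, s→{t, v}, u→{t, v}, v→{t}; now {r, s, t, u, v}.
Read 'y': r→{r, s, u, v}, s→{t, v}, t→∅, u→{t, v}, v→{t}; now {r, s, t, u, v}.
Read 'z': r→{u}, s→{r, u, v}, t→{u, v}, u→{r, t, w}, v→∅; now {r, t, u, v, w}.
Read 'y': r→{r, s, u, v}, t→∅, u→{t, v}, v→{t}, w→{r}; now {r, s, t, u, v}.
Read 'y': r→{r, s, u, v}, s→{t, v}, t→∅, u→{t, v}, v→{t}; now {r, s, t, u, v}.
Read 'z': r→{u}, s→{r, u, v}, t→{u, v}, u→{r, t, w}, v→∅; now {r, t, u, v, w}.
Read 'z': r→{u}, t→{u, v}, u→{r, t, w}, v→∅, w→{s, t, u, w}; now {r, s, t, u, v, w}.
Read 'y': r→{r, s, u, v}, s→{t, v}, t→∅, u→{t, v}, v→{t}, w→{r}; now {r, s, t, u, v}.
Read 'z': r→{u}, s→{r, u, v}, t→{u, v}, u→{r, t, w}, v→∅; now {r, t, u, v, w}.
The final set {r, t, u, v, w} contains the accepting states v, w.

Yes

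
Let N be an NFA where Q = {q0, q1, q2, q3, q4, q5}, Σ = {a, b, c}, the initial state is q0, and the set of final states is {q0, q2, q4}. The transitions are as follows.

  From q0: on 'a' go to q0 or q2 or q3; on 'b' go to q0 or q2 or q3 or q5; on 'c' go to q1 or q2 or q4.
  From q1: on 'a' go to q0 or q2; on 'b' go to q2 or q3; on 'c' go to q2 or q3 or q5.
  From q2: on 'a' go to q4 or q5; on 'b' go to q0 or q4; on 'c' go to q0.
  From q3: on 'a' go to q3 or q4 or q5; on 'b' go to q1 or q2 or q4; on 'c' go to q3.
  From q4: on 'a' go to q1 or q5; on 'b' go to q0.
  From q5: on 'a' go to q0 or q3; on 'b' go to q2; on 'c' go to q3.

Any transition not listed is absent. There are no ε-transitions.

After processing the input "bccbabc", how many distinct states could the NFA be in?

Start in {q0}.
Read 'b': q0→{q0, q2, q3, q5}; now {q0, q2, q3, q5}.
Read 'c': q0→{q1, q2, q4}, q2→{q0}, q3→{q3}, q5→{q3}; now {q0, q1, q2, q3, q4}.
Read 'c': q0→{q1, q2, q4}, q1→{q2, q3, q5}, q2→{q0}, q3→{q3}, q4→∅; now {q0, q1, q2, q3, q4, q5}.
Read 'b': q0→{q0, q2, q3, q5}, q1→{q2, q3}, q2→{q0, q4}, q3→{q1, q2, q4}, q4→{q0}, q5→{q2}; now {q0, q1, q2, q3, q4, q5}.
Read 'a': q0→{q0, q2, q3}, q1→{q0, q2}, q2→{q4, q5}, q3→{q3, q4, q5}, q4→{q1, q5}, q5→{q0, q3}; now {q0, q1, q2, q3, q4, q5}.
Read 'b': q0→{q0, q2, q3, q5}, q1→{q2, q3}, q2→{q0, q4}, q3→{q1, q2, q4}, q4→{q0}, q5→{q2}; now {q0, q1, q2, q3, q4, q5}.
Read 'c': q0→{q1, q2, q4}, q1→{q2, q3, q5}, q2→{q0}, q3→{q3}, q4→∅, q5→{q3}; now {q0, q1, q2, q3, q4, q5}.
That set has 6 states.

6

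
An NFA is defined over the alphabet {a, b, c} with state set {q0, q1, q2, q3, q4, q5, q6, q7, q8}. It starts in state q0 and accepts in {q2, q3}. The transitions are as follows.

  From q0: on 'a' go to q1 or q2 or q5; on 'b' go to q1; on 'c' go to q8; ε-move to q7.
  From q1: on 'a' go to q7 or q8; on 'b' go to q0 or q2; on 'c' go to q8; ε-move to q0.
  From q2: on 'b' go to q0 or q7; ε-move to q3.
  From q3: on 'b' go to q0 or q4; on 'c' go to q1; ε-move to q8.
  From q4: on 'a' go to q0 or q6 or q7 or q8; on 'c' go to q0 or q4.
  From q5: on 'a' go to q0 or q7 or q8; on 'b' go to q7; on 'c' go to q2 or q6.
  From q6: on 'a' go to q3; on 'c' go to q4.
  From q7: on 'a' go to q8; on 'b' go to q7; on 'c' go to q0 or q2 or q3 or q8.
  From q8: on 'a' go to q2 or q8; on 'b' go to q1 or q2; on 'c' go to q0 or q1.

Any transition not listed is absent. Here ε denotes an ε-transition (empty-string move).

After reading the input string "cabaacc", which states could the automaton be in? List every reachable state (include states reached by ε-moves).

Start: ε-closure({q0}) = {q0, q7}.
Read 'c': q0→{q8}, q7→{q0, q2, q3, q8}; union {q0, q2, q3, q8}; ε-closure = {q0, q2, q3, q7, q8}.
Read 'a': q0→{q1, q2, q5}, q2→∅, q3→∅, q7→{q8}, q8→{q2, q8}; union {q1, q2, q5, q8}; ε-closure = {q0, q1, q2, q3, q5, q7, q8}.
Read 'b': q0→{q1}, q1→{q0, q2}, q2→{q0, q7}, q3→{q0, q4}, q5→{q7}, q7→{q7}, q8→{q1, q2}; union {q0, q1, q2, q4, q7}; ε-closure = {q0, q1, q2, q3, q4, q7, q8}.
Read 'a': q0→{q1, q2, q5}, q1→{q7, q8}, q2→∅, q3→∅, q4→{q0, q6, q7, q8}, q7→{q8}, q8→{q2, q8}; union {q0, q1, q2, q5, q6, q7, q8}; ε-closure = {q0, q1, q2, q3, q5, q6, q7, q8}.
Read 'a': q0→{q1, q2, q5}, q1→{q7, q8}, q2→∅, q3→∅, q5→{q0, q7, q8}, q6→{q3}, q7→{q8}, q8→{q2, q8}; now {q0, q1, q2, q3, q5, q7, q8}.
Read 'c': q0→{q8}, q1→{q8}, q2→∅, q3→{q1}, q5→{q2, q6}, q7→{q0, q2, q3, q8}, q8→{q0, q1}; union {q0, q1, q2, q3, q6, q8}; ε-closure = {q0, q1, q2, q3, q6, q7, q8}.
Read 'c': q0→{q8}, q1→{q8}, q2→∅, q3→{q1}, q6→{q4}, q7→{q0, q2, q3, q8}, q8→{q0, q1}; union {q0, q1, q2, q3, q4, q8}; ε-closure = {q0, q1, q2, q3, q4, q7, q8}.

{q0, q1, q2, q3, q4, q7, q8}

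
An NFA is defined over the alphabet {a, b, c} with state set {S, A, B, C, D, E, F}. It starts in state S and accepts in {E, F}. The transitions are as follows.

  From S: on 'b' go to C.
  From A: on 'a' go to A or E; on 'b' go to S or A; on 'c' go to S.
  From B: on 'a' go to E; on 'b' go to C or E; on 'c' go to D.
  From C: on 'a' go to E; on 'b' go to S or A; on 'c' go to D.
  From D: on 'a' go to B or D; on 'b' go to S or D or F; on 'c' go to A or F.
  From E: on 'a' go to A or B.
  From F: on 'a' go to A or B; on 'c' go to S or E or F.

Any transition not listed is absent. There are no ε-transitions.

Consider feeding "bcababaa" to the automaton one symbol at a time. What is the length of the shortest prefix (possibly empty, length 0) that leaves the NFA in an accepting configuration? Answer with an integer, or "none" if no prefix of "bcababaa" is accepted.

Start in {S}.
Read 'b': S→{C}; now {C}.
Read 'c': C→{D}; now {D}.
Read 'a': D→{B, D}; now {B, D}.
Read 'b': B→{C, E}, D→{S, D, F}; now {S, C, D, E, F}.
None of the earlier sets intersect F, but {S, C, D, E, F} does.

4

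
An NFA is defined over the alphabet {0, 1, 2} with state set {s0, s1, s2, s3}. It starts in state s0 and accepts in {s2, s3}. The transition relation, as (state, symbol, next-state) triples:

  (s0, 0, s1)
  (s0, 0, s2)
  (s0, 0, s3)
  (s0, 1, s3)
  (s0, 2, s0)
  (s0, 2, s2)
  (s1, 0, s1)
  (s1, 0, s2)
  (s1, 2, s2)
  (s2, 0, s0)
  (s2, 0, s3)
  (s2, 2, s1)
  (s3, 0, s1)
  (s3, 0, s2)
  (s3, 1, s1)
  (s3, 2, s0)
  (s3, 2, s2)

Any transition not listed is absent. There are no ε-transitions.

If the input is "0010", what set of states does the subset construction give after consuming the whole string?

Start in {s0}.
Read '0': {s0} → {s1, s2, s3}.
Read '0': {s1, s2, s3} → {s0, s1, s2, s3}.
Read '1': {s0, s1, s2, s3} → {s1, s3}.
Read '0': {s1, s3} → {s1, s2}.

{s1, s2}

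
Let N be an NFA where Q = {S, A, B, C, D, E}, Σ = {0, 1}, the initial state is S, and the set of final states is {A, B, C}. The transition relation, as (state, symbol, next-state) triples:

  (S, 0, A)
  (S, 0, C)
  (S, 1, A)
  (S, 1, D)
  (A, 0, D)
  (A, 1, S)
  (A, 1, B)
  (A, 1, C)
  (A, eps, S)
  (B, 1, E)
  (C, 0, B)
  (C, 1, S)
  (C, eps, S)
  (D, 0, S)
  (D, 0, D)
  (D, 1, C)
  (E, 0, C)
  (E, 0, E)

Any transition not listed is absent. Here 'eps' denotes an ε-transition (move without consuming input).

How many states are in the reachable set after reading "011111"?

Start in {S}.
Read '0': {S} → {S, A, C}.
Read '1': {S, A, C} → {S, A, B, C, D}.
Read '1': {S, A, B, C, D} → {S, A, B, C, D, E}.
Read '1': {S, A, B, C, D, E} → {S, A, B, C, D, E}.
Read '1': {S, A, B, C, D, E} → {S, A, B, C, D, E}.
Read '1': {S, A, B, C, D, E} → {S, A, B, C, D, E}.
That set has 6 states.

6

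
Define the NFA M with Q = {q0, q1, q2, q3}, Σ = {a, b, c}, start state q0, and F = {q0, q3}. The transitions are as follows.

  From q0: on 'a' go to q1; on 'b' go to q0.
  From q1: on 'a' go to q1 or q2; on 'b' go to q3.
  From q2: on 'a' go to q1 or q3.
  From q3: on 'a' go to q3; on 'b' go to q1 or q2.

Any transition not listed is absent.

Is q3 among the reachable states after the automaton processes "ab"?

Start in {q0}.
Read 'a': {q0} → {q1}.
Read 'b': {q1} → {q3}.
State q3 is in {q3}.

Yes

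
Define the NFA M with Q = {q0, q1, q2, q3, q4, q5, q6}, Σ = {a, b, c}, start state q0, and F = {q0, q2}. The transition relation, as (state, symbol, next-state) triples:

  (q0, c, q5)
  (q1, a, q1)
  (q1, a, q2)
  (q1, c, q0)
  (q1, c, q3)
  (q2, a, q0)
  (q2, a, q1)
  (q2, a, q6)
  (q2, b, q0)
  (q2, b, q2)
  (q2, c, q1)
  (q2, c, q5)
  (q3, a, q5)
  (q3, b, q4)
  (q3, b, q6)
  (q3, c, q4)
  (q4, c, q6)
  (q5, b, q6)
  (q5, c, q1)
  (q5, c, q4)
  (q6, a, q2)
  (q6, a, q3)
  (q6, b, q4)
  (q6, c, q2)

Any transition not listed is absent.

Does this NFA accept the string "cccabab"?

Yes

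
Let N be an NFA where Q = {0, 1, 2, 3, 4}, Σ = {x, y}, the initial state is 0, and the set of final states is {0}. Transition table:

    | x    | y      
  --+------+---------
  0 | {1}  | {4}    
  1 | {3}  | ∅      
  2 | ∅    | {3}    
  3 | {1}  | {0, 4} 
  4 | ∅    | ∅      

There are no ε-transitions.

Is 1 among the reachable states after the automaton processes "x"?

Yes

Start in {0}.
Read 'x': {0} → {1}.
State 1 is in {1}.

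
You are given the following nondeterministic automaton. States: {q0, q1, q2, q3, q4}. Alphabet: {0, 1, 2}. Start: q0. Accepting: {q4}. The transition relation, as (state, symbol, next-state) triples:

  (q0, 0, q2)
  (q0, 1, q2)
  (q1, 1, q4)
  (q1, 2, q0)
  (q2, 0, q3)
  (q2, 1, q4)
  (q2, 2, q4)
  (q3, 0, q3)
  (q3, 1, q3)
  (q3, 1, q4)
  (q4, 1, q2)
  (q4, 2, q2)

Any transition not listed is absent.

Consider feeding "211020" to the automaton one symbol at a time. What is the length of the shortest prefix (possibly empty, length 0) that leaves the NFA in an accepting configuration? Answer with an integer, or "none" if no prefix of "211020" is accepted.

none

Start in {q0}.
Read '2': q0→∅; now ∅.
The set is empty and remains empty for the remaining 5 symbols.
No reachable set along the way intersects F.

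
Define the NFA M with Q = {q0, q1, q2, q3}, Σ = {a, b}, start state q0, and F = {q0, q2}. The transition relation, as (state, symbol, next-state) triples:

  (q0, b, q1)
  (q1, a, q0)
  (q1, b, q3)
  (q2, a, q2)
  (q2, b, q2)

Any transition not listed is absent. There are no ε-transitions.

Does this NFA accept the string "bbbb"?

No

Start in {q0}.
Read 'b': {q0} → {q1}.
Read 'b': {q1} → {q3}.
Read 'b': {q3} → ∅.
The set is empty and remains empty for the remaining 1 symbol.
The final set ∅ contains no accepting state.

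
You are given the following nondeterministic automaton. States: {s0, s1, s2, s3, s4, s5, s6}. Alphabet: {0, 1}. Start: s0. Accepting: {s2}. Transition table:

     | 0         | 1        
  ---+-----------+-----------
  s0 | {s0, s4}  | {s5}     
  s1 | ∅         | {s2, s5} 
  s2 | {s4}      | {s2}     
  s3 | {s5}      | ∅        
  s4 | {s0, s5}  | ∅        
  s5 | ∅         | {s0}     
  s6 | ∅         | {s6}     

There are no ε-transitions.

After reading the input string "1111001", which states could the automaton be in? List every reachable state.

{s0, s5}

Start in {s0}.
Read '1': {s0} → {s5}.
Read '1': {s5} → {s0}.
Read '1': {s0} → {s5}.
Read '1': {s5} → {s0}.
Read '0': {s0} → {s0, s4}.
Read '0': {s0, s4} → {s0, s4, s5}.
Read '1': {s0, s4, s5} → {s0, s5}.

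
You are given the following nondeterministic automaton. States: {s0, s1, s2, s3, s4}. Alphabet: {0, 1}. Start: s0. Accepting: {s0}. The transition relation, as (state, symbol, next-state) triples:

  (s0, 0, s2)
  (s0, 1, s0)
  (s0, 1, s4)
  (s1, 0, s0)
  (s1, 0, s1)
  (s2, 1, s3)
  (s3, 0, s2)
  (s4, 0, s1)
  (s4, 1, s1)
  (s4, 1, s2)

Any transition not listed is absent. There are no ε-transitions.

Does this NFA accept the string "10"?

No

Start in {s0}.
Read '1': {s0} → {s0, s4}.
Read '0': {s0, s4} → {s1, s2}.
The final set {s1, s2} contains no accepting state.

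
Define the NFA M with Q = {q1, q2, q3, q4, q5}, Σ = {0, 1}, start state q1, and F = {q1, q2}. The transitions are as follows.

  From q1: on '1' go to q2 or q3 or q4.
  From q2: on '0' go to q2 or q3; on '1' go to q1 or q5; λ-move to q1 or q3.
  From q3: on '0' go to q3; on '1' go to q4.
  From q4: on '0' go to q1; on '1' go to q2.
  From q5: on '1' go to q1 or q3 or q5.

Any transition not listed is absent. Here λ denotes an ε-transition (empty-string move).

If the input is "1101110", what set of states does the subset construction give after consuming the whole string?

Start in {q1}.
Read '1': q1→{q2, q3, q4}; union {q2, q3, q4}; ε-closure = {q1, q2, q3, q4}.
Read '1': q1→{q2, q3, q4}, q2→{q1, q5}, q3→{q4}, q4→{q2}; now {q1, q2, q3, q4, q5}.
Read '0': q1→∅, q2→{q2, q3}, q3→{q3}, q4→{q1}, q5→∅; now {q1, q2, q3}.
Read '1': q1→{q2, q3, q4}, q2→{q1, q5}, q3→{q4}; now {q1, q2, q3, q4, q5}.
Read '1': q1→{q2, q3, q4}, q2→{q1, q5}, q3→{q4}, q4→{q2}, q5→{q1, q3, q5}; now {q1, q2, q3, q4, q5}.
Read '1': q1→{q2, q3, q4}, q2→{q1, q5}, q3→{q4}, q4→{q2}, q5→{q1, q3, q5}; now {q1, q2, q3, q4, q5}.
Read '0': q1→∅, q2→{q2, q3}, q3→{q3}, q4→{q1}, q5→∅; now {q1, q2, q3}.

{q1, q2, q3}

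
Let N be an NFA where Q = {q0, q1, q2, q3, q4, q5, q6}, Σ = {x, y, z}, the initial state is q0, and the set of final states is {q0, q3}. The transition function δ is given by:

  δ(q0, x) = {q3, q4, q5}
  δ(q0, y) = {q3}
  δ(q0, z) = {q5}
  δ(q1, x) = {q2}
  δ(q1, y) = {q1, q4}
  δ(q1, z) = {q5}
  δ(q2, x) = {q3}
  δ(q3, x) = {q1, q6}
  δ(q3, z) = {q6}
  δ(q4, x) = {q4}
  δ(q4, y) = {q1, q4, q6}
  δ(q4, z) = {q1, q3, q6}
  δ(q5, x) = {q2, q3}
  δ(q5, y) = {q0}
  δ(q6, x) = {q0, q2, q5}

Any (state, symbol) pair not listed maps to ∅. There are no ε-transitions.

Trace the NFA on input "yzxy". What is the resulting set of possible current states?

{q0, q3}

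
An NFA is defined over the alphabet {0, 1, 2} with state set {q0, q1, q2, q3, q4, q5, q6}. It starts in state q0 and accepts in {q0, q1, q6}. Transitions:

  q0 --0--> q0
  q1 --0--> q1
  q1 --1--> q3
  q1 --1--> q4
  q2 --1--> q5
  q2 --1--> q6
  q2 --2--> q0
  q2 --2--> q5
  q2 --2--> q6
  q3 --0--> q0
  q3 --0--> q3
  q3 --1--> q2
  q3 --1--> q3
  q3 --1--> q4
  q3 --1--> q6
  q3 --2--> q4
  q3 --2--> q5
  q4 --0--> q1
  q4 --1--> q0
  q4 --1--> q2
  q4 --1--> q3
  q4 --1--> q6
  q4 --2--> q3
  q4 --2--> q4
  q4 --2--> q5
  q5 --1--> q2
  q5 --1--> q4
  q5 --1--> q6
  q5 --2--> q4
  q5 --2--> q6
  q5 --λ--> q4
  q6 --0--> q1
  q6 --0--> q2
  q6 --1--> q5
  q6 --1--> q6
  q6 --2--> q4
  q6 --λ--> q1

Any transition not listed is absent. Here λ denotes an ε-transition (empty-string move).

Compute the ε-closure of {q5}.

{q4, q5}

Begin with {q5}.
ε-move q5 → q4; add q4.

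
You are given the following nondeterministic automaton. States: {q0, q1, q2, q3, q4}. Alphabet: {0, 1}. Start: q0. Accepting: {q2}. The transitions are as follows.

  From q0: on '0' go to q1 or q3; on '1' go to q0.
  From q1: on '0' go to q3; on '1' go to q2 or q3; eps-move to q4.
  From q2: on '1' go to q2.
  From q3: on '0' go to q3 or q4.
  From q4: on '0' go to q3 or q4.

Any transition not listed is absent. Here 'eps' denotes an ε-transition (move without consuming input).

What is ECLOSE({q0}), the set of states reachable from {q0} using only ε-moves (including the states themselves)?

Begin with {q0}.
No ε-moves leave this set, so the closure equals the set itself.

{q0}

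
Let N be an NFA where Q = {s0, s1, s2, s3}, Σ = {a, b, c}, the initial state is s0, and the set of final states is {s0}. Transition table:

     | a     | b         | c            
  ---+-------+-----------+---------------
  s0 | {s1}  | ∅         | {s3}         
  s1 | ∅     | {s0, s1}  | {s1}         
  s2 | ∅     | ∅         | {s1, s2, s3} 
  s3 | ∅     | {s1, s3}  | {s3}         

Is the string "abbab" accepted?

Yes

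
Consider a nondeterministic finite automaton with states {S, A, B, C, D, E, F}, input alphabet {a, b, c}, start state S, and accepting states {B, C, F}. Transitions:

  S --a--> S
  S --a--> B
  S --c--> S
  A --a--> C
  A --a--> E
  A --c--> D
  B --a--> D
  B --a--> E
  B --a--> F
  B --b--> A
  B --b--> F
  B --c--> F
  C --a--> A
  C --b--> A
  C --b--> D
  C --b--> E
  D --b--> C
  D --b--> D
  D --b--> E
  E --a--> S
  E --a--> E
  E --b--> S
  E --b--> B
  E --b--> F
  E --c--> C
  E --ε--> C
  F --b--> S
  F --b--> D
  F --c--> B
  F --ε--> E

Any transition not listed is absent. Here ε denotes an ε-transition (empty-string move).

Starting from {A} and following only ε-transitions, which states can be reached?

{A}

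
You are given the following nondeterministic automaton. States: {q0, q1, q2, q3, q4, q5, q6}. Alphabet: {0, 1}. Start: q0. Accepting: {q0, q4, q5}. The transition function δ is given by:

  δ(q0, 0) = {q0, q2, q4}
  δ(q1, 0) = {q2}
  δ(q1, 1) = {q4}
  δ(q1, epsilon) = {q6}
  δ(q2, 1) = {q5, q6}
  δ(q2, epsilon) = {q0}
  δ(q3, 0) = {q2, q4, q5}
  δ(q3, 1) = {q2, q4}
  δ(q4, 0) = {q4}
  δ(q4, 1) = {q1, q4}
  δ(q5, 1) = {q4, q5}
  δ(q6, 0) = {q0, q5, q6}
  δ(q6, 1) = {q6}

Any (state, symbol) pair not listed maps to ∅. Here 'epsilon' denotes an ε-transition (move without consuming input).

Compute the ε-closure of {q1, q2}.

{q0, q1, q2, q6}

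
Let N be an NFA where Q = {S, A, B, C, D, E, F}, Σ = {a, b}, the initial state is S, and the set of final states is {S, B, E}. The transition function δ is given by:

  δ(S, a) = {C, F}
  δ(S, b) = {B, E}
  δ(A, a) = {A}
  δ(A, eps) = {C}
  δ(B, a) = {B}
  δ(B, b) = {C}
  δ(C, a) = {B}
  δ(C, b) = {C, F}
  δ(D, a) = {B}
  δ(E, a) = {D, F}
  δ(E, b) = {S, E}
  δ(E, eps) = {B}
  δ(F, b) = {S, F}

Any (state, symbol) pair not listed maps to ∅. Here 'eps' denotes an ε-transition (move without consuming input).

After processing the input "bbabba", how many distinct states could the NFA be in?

Start in {S}.
Read 'b': S→{B, E}; now {B, E}.
Read 'b': B→{C}, E→{S, E}; union {S, C, E}; ε-closure = {S, B, C, E}.
Read 'a': S→{C, F}, B→{B}, C→{B}, E→{D, F}; now {B, C, D, F}.
Read 'b': B→{C}, C→{C, F}, D→∅, F→{S, F}; now {S, C, F}.
Read 'b': S→{B, E}, C→{C, F}, F→{S, F}; now {S, B, C, E, F}.
Read 'a': S→{C, F}, B→{B}, C→{B}, E→{D, F}, F→∅; now {B, C, D, F}.
That set has 4 states.

4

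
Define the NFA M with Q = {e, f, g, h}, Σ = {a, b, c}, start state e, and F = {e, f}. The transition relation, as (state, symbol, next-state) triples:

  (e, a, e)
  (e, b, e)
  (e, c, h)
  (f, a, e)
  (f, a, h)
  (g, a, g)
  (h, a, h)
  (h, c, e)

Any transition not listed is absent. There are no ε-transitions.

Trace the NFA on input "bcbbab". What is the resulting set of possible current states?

∅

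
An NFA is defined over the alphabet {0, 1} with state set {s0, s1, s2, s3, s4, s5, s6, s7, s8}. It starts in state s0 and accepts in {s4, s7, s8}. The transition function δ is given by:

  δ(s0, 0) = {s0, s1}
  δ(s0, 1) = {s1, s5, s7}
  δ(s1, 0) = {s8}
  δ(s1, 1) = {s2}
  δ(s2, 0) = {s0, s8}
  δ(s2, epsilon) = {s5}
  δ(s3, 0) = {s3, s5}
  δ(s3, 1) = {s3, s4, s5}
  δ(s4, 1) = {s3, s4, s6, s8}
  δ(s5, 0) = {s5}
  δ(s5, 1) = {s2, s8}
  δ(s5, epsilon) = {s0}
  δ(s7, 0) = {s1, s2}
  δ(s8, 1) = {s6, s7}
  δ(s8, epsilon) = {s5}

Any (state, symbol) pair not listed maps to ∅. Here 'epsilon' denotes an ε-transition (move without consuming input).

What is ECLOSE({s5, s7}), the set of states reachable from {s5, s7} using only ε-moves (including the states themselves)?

Begin with {s5, s7}.
ε-move s5 → s0; add s0.

{s0, s5, s7}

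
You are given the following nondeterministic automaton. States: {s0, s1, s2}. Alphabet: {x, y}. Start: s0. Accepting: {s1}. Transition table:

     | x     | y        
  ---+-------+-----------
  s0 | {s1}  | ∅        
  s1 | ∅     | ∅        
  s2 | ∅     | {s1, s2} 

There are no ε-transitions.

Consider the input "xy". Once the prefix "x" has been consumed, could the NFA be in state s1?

Yes

Start in {s0}.
Read 'x': s0→{s1}; now {s1}.
State s1 is in {s1}.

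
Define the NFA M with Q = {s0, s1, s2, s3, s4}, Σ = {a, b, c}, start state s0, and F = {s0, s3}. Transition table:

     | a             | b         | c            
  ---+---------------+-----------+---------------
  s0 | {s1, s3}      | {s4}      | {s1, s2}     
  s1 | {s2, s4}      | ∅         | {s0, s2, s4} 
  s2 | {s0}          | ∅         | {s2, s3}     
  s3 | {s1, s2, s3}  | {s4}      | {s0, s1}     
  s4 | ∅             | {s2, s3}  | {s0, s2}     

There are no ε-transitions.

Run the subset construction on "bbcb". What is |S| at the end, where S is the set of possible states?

Start in {s0}.
Read 'b': s0→{s4}; now {s4}.
Read 'b': s4→{s2, s3}; now {s2, s3}.
Read 'c': s2→{s2, s3}, s3→{s0, s1}; now {s0, s1, s2, s3}.
Read 'b': s0→{s4}, s1→∅, s2→∅, s3→{s4}; now {s4}.
That set has 1 state.

1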